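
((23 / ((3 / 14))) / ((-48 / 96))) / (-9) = 23.85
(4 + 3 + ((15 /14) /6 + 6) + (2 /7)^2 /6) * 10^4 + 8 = 19393676 /147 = 131929.77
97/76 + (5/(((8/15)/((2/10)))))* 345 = 98519/152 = 648.15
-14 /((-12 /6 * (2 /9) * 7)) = 9 /2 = 4.50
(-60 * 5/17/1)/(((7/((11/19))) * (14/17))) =-1650/931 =-1.77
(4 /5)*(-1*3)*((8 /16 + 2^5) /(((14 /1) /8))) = -312 /7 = -44.57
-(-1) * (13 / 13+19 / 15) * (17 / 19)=578 / 285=2.03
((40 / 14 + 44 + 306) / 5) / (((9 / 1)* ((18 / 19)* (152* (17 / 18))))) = 247 / 4284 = 0.06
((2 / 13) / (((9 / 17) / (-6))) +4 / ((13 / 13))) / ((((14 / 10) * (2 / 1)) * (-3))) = -220 / 819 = -0.27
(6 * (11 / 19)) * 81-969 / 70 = 355809 / 1330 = 267.53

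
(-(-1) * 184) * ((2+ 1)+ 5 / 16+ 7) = 3795 / 2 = 1897.50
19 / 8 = 2.38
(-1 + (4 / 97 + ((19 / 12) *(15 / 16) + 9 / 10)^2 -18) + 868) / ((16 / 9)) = 76408444737 / 158924800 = 480.78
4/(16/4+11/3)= 12/23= 0.52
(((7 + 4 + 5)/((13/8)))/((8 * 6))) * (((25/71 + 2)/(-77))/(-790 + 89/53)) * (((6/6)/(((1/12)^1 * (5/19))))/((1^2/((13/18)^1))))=141616/540986985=0.00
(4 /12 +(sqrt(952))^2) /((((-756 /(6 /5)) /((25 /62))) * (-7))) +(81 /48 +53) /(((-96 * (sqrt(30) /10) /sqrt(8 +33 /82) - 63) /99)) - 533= -17360956288379 /27705757968 +1750 * sqrt(423735) /42221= -599.64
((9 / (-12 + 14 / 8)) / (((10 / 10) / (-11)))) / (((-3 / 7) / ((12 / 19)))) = -11088 / 779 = -14.23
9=9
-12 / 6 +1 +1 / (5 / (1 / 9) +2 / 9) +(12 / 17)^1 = -1882 / 6919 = -0.27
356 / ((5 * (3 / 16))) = 5696 / 15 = 379.73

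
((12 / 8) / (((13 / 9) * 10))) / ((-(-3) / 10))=9 / 26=0.35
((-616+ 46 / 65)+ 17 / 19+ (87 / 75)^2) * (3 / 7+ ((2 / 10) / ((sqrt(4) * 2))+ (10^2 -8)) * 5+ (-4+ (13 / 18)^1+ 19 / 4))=-2755487950219 / 9725625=-283322.45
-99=-99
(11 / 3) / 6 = 11 / 18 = 0.61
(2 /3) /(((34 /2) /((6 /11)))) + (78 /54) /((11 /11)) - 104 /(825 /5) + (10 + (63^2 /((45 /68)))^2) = 1513488938257 /42075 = 35971216.60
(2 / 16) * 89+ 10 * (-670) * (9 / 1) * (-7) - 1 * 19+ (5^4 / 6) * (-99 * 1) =3294237 / 8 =411779.62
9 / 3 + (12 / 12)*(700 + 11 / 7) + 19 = 5065 / 7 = 723.57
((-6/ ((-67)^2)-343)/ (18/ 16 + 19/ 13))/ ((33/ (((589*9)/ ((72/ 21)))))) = -82528149067/ 13282951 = -6213.09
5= 5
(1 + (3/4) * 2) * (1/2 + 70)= 176.25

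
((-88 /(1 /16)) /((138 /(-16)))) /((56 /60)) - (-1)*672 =136352 /161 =846.91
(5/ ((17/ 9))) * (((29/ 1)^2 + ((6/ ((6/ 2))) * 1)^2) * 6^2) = 1368900/ 17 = 80523.53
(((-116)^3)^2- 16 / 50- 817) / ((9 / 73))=4446423287647591 / 225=19761881278433.74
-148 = -148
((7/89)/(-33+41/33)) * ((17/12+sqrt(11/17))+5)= -5929/373088 - 231 * sqrt(187)/1585624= -0.02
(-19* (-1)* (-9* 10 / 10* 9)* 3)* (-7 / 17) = 32319 / 17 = 1901.12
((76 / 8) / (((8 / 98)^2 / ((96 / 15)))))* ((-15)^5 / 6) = -2309461875 / 2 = -1154730937.50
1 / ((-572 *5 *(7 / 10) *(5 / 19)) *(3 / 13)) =-0.01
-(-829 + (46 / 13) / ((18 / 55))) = 95728 / 117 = 818.19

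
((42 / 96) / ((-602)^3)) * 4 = -0.00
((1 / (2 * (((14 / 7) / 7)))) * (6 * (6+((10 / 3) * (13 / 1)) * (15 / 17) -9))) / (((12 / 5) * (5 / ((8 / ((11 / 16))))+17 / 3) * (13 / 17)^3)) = 56.55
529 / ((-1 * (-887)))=529 / 887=0.60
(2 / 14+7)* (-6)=-300 / 7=-42.86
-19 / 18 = -1.06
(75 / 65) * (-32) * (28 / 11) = -13440 / 143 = -93.99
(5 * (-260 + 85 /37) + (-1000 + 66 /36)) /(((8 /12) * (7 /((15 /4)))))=-7614645 /4144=-1837.51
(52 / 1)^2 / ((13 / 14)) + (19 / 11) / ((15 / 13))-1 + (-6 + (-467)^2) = 36464257 / 165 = 220995.50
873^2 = 762129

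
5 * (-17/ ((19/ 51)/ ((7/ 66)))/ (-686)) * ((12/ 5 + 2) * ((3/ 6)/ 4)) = 289/ 14896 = 0.02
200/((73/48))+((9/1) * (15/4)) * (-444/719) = 5808495/52487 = 110.67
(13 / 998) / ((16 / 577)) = 7501 / 15968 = 0.47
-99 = -99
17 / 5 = 3.40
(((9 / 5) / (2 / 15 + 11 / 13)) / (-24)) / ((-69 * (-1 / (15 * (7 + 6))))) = -7605 / 35144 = -0.22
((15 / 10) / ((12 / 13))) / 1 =13 / 8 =1.62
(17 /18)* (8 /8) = 17 /18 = 0.94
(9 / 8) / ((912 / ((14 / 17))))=21 / 20672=0.00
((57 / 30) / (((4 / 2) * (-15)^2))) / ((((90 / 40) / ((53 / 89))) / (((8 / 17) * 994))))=8007664 / 15319125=0.52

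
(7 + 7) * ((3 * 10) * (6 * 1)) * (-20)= -50400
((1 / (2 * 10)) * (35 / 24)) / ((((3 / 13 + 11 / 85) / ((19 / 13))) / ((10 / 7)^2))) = 40375 / 66864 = 0.60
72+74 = 146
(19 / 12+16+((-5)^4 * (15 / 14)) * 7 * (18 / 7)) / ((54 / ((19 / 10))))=19265563 / 45360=424.73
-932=-932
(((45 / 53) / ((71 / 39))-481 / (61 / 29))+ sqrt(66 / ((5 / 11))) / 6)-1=-52612575 / 229543+ 11 *sqrt(30) / 30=-227.20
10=10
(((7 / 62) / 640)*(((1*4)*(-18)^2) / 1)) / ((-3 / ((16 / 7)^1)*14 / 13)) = -351 / 2170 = -0.16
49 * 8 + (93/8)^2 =33737/64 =527.14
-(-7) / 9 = 7 / 9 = 0.78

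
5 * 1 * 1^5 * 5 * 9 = 225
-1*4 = -4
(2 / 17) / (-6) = -1 / 51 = -0.02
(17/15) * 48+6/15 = 274/5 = 54.80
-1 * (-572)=572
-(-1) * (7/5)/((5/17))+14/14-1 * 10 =-106/25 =-4.24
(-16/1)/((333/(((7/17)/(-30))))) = 56/84915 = 0.00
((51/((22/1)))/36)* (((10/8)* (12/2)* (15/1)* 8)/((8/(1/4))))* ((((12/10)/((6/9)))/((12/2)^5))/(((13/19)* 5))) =323/2635776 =0.00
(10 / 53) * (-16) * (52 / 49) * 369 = -3070080 / 2597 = -1182.16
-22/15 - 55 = -847/15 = -56.47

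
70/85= 14/17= 0.82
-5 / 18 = -0.28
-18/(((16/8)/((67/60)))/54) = -5427/10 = -542.70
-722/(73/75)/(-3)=18050/73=247.26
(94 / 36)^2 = 2209 / 324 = 6.82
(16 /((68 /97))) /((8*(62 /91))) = 8827 /2108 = 4.19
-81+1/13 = -1052/13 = -80.92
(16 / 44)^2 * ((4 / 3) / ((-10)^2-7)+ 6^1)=26848 / 33759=0.80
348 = 348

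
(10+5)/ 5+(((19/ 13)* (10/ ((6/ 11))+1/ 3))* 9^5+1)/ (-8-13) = -20941906/ 273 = -76710.28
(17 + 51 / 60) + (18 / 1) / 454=17.89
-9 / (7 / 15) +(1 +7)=-79 / 7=-11.29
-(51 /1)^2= -2601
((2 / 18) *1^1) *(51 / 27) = 17 / 81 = 0.21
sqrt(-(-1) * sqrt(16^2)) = 4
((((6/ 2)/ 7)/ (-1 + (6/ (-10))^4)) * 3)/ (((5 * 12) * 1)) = -375/ 15232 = -0.02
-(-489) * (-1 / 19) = -489 / 19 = -25.74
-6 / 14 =-3 / 7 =-0.43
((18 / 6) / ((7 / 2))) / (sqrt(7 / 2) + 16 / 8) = 24 / 7 - 6 * sqrt(14) / 7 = 0.22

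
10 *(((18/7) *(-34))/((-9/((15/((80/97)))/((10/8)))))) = 9894/7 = 1413.43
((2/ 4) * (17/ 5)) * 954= 8109/ 5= 1621.80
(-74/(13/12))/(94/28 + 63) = -12432/12077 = -1.03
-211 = -211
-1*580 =-580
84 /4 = 21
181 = 181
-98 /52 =-49 /26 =-1.88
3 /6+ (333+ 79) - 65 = 695 /2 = 347.50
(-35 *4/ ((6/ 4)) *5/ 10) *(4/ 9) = -560/ 27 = -20.74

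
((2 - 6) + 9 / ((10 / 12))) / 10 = 17 / 25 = 0.68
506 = 506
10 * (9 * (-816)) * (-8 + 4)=293760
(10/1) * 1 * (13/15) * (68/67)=1768/201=8.80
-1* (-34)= 34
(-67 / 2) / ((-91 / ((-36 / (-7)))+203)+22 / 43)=-51858 / 287645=-0.18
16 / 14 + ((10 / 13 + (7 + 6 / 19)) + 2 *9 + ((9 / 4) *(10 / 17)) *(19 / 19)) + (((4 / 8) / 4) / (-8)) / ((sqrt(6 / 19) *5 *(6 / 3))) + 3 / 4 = 29.30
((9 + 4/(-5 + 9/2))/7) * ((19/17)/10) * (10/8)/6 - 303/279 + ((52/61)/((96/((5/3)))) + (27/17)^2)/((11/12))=3403987003/2019860304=1.69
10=10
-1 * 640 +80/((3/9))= -400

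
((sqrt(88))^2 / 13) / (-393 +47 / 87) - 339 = -1710003 / 5044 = -339.02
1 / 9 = 0.11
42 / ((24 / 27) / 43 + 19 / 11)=25542 / 1063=24.03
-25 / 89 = -0.28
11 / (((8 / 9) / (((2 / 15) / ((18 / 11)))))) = 121 / 120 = 1.01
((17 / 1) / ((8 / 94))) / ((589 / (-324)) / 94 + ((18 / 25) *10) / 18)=30417930 / 57967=524.75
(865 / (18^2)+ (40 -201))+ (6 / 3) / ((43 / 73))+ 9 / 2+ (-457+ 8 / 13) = -109904723 / 181116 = -606.82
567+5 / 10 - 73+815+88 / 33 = 7873 / 6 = 1312.17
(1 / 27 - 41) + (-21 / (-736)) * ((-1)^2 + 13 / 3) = -50687 / 1242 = -40.81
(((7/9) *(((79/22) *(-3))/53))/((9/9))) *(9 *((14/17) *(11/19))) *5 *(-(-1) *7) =-406455/17119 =-23.74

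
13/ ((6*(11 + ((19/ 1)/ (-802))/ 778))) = 4055714/ 20590491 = 0.20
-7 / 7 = -1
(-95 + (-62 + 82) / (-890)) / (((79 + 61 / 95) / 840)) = -112478100 / 112229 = -1002.22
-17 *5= -85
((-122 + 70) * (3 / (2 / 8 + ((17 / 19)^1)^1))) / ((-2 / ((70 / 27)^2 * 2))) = 19364800 / 21141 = 915.98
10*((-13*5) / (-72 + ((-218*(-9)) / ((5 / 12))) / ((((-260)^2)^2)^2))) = 8483599498400000000000 / 939721790591999997057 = 9.03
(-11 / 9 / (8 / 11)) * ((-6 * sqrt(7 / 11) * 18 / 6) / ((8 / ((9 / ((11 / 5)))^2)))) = 2025 * sqrt(77) / 352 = 50.48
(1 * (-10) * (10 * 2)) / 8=-25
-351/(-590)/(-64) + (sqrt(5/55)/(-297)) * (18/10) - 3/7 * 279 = -31607577/264320 - sqrt(11)/1815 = -119.58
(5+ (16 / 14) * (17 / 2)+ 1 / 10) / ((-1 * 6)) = -1037 / 420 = -2.47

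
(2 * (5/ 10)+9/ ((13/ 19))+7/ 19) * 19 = 3587/ 13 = 275.92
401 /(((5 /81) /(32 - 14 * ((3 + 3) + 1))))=-2143746 /5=-428749.20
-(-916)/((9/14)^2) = 179536/81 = 2216.49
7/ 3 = 2.33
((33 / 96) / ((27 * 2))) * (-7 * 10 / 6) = -385 / 5184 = -0.07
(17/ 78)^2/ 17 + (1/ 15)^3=7051/ 2281500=0.00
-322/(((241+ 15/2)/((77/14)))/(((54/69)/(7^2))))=-396/3479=-0.11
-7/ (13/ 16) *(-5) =560/ 13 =43.08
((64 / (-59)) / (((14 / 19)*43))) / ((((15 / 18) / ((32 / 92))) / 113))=-3297792 / 2042285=-1.61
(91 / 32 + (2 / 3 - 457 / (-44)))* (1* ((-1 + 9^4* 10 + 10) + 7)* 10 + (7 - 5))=1605107475 / 176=9119928.84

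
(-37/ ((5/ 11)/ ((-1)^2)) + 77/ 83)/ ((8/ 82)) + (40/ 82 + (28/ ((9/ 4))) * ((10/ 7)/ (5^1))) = -125692841/ 153135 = -820.80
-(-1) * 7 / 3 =2.33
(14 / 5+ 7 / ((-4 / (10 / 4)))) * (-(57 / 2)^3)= 11667159 / 320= 36459.87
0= 0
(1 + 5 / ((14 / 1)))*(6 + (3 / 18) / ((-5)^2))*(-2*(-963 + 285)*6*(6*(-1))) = -397943.38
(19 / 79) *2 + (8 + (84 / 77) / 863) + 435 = 332588203 / 749947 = 443.48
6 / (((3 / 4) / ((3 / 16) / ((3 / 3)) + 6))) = 49.50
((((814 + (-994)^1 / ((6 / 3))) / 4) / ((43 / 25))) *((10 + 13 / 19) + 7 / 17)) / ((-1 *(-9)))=7100800 / 125001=56.81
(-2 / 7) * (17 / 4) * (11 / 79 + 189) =-127007 / 553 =-229.67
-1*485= -485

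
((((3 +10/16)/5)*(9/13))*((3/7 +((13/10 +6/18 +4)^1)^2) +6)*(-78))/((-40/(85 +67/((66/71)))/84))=19713462153/40000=492836.55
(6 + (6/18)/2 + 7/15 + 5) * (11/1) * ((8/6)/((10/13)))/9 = 49907/2025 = 24.65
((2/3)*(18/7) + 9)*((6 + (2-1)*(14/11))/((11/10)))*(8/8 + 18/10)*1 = 24000/121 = 198.35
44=44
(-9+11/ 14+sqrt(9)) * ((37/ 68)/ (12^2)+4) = -2861965/ 137088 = -20.88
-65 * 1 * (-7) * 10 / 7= 650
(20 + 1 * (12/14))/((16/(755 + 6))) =55553/56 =992.02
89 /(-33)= -2.70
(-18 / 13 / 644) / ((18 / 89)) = -89 / 8372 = -0.01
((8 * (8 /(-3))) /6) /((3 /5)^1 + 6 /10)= -80 /27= -2.96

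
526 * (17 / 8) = 4471 / 4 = 1117.75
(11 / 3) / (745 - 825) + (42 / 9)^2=15647 / 720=21.73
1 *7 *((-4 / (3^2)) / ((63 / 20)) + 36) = 20332 / 81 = 251.01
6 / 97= 0.06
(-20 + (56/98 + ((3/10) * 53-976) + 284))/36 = -16229/840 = -19.32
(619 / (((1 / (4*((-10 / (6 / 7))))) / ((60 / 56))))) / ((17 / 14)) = -433300 / 17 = -25488.24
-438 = -438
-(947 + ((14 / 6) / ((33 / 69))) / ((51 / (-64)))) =-1583497 / 1683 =-940.88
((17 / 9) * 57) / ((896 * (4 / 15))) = 1615 / 3584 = 0.45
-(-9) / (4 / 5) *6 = 135 / 2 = 67.50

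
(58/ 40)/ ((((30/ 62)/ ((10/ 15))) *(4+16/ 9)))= 899/ 2600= 0.35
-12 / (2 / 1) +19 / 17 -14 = -321 / 17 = -18.88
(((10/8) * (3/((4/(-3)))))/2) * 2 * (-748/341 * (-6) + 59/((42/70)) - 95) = -11505/248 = -46.39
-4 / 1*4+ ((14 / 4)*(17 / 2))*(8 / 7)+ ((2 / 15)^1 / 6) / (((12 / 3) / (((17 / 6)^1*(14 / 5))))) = 48719 / 2700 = 18.04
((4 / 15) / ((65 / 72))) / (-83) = -96 / 26975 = -0.00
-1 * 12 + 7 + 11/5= -14/5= -2.80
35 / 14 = 5 / 2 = 2.50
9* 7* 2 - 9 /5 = 621 /5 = 124.20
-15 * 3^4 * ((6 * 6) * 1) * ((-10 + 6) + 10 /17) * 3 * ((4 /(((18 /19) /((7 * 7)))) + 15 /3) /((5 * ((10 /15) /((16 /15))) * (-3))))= -860072256 /85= -10118497.13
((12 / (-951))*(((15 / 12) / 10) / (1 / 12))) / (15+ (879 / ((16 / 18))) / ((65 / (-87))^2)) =-67600 / 6380719601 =-0.00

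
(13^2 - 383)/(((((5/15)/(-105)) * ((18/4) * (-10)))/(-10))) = 14980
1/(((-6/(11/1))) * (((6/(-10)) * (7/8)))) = 220/63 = 3.49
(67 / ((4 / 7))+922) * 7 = 29099 / 4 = 7274.75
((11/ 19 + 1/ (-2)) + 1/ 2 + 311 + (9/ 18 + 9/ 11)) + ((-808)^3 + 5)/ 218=-55118096072/ 22781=-2419476.58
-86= -86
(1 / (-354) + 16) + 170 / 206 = 613379 / 36462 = 16.82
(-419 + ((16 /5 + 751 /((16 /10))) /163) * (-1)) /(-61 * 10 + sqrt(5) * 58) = 79772707 * sqrt(5) /1158212800 + 167797763 /231642560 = 0.88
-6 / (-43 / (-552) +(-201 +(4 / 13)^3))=7276464 / 243631745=0.03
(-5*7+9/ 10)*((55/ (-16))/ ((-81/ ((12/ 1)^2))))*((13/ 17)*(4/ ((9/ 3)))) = -97526/ 459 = -212.47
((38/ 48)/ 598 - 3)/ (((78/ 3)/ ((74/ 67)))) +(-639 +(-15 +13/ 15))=-40830728453/ 62502960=-653.26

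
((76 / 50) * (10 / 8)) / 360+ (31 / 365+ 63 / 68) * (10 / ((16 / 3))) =16991683 / 8935200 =1.90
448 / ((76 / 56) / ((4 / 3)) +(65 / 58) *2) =137.46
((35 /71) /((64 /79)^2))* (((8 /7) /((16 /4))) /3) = 31205 /436224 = 0.07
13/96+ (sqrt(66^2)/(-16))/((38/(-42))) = 8563/1824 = 4.69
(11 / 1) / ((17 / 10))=110 / 17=6.47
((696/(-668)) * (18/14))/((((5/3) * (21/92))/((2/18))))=-16008/40915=-0.39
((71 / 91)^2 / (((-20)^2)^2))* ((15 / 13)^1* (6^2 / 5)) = 136107 / 4306120000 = 0.00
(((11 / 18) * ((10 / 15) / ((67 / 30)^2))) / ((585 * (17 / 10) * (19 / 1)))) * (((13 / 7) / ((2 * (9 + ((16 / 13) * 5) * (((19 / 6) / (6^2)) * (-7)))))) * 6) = 85800 / 18563671441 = 0.00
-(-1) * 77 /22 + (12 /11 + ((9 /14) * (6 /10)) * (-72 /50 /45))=440687 /96250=4.58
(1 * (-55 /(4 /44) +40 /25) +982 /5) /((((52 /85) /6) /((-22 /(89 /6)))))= 6849810 /1157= 5920.32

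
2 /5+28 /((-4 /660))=-23098 /5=-4619.60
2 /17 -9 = -151 /17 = -8.88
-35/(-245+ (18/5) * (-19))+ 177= 277534/1567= 177.11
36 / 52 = 9 / 13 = 0.69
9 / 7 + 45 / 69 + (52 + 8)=9972 / 161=61.94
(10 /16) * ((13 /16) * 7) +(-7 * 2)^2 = 25543 /128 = 199.55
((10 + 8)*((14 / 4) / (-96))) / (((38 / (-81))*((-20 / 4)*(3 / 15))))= -1701 / 1216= -1.40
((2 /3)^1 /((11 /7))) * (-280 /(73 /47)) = -184240 /2409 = -76.48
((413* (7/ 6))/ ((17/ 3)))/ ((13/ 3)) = 8673/ 442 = 19.62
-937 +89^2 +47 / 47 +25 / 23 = 160680 / 23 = 6986.09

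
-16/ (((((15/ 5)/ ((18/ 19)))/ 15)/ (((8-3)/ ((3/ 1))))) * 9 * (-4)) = 200/ 57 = 3.51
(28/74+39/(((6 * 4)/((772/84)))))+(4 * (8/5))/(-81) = 12783671/839160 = 15.23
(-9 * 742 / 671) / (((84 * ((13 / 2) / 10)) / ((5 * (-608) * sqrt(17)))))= 4833600 * sqrt(17) / 8723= 2284.70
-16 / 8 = -2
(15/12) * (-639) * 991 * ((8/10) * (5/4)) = -3166245/4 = -791561.25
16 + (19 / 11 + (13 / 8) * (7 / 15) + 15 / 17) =434617 / 22440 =19.37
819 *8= 6552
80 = 80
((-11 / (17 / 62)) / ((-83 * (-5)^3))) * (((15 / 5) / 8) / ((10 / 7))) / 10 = -7161 / 70550000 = -0.00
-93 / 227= -0.41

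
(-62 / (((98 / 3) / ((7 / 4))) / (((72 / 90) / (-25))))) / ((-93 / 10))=-2 / 175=-0.01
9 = 9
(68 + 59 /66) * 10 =22735 /33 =688.94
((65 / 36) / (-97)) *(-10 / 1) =325 / 1746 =0.19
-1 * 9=-9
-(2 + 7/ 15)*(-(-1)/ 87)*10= -74/ 261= -0.28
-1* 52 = -52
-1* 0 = 0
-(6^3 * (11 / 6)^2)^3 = -382657176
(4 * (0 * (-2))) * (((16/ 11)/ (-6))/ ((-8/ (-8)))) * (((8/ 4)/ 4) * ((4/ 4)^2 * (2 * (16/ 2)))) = 0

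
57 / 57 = 1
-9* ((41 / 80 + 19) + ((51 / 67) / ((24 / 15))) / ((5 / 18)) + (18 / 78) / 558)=-191.03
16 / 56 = 2 / 7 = 0.29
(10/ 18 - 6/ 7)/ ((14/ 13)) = -247/ 882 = -0.28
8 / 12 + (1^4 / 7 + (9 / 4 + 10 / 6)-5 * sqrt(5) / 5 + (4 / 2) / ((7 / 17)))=7.35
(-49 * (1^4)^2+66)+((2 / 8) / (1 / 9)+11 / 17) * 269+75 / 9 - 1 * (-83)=181079 / 204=887.64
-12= -12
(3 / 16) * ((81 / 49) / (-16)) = -243 / 12544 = -0.02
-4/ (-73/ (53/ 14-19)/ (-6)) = 2556/ 511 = 5.00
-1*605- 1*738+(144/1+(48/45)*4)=-17921/15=-1194.73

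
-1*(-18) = 18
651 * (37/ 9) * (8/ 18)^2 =128464/ 243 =528.66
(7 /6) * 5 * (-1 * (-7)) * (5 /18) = 1225 /108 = 11.34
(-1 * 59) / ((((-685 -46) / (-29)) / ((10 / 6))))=-8555 / 2193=-3.90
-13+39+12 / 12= 27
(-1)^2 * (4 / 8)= 1 / 2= 0.50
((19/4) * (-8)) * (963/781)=-36594/781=-46.86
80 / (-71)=-80 / 71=-1.13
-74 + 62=-12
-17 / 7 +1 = -10 / 7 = -1.43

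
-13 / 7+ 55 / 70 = -15 / 14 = -1.07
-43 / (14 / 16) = -49.14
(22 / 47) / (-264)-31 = -17485 / 564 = -31.00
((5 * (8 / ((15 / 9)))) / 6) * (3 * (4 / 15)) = 16 / 5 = 3.20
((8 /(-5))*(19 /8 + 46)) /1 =-387 /5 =-77.40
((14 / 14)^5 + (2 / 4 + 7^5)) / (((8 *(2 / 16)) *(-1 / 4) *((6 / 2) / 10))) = -672340 / 3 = -224113.33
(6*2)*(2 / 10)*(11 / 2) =66 / 5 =13.20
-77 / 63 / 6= -11 / 54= -0.20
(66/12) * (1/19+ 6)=1265/38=33.29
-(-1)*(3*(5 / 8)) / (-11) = -15 / 88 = -0.17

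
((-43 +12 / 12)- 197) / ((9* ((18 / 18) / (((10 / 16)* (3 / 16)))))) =-1195 / 384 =-3.11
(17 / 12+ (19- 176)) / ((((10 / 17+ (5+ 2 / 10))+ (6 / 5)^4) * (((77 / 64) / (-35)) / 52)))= 29936.41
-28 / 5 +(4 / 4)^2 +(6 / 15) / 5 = -4.52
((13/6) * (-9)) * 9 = -351/2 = -175.50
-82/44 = -41/22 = -1.86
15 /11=1.36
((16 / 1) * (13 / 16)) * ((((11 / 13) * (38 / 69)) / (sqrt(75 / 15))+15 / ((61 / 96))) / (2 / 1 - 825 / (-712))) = 297616 * sqrt(5) / 775905+1025280 / 10553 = 98.01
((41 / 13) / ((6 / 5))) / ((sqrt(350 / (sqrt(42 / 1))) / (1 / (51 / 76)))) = 779 * 14^(3 / 4) * 3^(1 / 4) / 13923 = 0.53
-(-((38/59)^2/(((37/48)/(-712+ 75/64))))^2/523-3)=2453453998279482/8675872950307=282.79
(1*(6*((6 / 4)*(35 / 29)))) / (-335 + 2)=-35 / 1073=-0.03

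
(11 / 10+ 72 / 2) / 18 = 371 / 180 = 2.06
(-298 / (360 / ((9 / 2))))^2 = 22201 / 1600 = 13.88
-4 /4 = -1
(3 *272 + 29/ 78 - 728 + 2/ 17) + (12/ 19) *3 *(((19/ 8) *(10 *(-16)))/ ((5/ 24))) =-3367.51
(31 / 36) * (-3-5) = -62 / 9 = -6.89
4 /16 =1 /4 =0.25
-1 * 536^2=-287296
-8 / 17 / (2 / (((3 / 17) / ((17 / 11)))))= -132 / 4913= -0.03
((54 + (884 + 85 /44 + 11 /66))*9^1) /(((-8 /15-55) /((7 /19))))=-5584185 /99484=-56.13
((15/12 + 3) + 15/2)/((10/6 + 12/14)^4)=9140607/31561924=0.29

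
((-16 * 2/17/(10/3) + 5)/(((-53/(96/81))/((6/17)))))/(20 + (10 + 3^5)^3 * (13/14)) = -0.00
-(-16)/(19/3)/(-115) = -48/2185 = -0.02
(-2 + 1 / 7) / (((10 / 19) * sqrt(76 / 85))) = -13 * sqrt(1615) / 140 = -3.73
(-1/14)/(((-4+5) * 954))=-1/13356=-0.00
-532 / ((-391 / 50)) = 26600 / 391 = 68.03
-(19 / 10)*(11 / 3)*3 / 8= -209 / 80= -2.61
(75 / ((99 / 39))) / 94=325 / 1034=0.31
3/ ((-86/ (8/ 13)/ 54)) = -648/ 559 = -1.16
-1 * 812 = -812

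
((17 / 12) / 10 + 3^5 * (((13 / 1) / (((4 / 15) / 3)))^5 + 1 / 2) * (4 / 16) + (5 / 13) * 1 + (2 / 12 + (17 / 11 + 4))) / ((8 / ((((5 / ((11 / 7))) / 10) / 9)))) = 249983267602771355149 / 13916897280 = 17962571870.24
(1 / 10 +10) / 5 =101 / 50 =2.02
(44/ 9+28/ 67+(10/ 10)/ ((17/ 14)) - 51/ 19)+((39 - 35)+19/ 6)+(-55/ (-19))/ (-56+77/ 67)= 10.56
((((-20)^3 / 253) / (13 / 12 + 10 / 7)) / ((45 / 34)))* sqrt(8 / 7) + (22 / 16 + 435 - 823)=-3093 / 8 - 435200* sqrt(14) / 160149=-396.79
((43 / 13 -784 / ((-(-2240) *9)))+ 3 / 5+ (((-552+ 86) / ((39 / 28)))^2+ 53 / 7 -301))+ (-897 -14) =23579395363 / 212940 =110732.58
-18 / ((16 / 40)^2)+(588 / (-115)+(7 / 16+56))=-112563 / 1840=-61.18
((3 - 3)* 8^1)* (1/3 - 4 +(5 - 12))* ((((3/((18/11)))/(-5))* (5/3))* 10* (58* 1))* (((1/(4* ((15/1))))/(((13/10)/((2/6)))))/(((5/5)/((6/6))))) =0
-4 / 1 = -4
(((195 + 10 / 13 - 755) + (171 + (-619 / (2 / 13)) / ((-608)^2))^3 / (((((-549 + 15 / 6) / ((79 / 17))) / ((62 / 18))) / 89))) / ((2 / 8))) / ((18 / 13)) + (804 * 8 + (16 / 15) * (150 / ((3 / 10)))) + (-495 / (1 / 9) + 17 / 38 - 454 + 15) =-5724449695255047872428584112837 / 152056704376516449927168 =-37646808.92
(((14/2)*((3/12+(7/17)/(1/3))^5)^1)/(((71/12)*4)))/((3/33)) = 2427833215731/103229283328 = 23.52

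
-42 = -42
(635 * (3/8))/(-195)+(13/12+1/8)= -1/78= -0.01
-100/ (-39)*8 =800/ 39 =20.51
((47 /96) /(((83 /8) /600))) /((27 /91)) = 95.43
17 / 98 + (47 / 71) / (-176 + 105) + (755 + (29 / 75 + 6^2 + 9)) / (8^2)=15022321661 / 1185643200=12.67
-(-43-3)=46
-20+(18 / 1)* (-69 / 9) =-158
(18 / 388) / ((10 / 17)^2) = 2601 / 19400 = 0.13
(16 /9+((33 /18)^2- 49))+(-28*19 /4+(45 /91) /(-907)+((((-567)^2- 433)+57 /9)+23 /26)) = 953459898815 /2971332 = 320886.36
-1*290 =-290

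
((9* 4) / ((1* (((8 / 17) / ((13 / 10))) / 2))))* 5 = 1989 / 2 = 994.50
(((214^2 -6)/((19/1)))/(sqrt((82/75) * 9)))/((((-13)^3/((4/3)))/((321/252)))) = -644675 * sqrt(246)/17024553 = -0.59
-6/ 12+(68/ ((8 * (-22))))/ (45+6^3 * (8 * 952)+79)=-36193977/ 72387920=-0.50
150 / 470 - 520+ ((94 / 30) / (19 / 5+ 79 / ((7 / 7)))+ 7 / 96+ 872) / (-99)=-48866523895 / 92464416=-528.49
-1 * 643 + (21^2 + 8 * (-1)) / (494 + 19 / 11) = -3501516 / 5453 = -642.13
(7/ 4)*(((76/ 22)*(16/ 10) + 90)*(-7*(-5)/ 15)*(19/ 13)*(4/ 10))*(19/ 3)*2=2888.52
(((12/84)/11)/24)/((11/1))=0.00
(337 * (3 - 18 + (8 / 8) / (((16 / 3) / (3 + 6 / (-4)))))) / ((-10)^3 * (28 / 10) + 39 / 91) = 1111089 / 627104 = 1.77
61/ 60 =1.02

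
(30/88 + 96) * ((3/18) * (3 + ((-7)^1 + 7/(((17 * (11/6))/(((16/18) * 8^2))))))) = 579801/4114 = 140.93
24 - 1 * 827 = -803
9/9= 1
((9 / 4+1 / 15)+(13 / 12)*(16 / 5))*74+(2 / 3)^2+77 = 45487 / 90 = 505.41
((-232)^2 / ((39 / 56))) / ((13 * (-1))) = -3014144 / 507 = -5945.06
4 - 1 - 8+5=0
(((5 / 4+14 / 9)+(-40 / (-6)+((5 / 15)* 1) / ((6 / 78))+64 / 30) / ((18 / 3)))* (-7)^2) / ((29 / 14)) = 118.14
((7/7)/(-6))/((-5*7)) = 1/210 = 0.00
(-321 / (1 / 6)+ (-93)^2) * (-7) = -47061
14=14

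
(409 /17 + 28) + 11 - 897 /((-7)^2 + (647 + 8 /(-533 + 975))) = 161525011 /2614940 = 61.77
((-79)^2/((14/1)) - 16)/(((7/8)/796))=19158128/49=390982.20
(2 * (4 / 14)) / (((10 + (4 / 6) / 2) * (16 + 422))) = 2 / 15841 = 0.00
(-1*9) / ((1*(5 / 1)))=-9 / 5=-1.80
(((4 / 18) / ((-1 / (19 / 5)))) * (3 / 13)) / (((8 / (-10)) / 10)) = 95 / 39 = 2.44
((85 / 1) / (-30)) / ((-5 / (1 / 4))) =17 / 120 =0.14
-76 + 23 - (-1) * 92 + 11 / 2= 44.50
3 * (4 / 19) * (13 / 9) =0.91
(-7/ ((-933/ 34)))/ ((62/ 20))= 2380/ 28923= 0.08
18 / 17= 1.06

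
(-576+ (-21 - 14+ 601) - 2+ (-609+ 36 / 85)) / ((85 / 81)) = -4272669 / 7225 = -591.37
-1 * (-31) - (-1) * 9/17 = 536/17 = 31.53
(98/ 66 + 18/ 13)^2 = 1515361/ 184041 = 8.23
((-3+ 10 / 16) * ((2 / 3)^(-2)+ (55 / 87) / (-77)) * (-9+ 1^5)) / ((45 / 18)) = 103759 / 6090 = 17.04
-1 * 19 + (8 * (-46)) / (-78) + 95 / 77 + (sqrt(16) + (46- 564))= -1582726 / 3003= -527.05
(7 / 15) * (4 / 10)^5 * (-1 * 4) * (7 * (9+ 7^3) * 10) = -4415488 / 9375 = -470.99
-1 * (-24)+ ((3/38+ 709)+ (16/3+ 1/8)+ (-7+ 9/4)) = 334607/456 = 733.79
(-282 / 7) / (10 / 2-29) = 47 / 28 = 1.68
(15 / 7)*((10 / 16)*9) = 675 / 56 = 12.05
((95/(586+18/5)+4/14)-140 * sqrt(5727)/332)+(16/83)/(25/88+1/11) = 4937437/5138364-35 * sqrt(5727)/83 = -30.95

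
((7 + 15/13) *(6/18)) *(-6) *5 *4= -4240/13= -326.15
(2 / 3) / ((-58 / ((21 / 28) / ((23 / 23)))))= -1 / 116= -0.01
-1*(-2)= 2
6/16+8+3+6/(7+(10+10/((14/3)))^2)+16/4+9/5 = 162843/9460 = 17.21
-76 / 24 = -19 / 6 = -3.17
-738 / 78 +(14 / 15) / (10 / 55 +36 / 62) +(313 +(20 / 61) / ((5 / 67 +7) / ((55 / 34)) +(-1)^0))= 717959805107 / 2355328950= 304.82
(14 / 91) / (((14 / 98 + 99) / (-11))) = -77 / 4511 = -0.02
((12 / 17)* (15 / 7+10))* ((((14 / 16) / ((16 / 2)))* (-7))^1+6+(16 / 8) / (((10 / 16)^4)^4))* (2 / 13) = 15462820269567147 / 3173828125000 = 4871.98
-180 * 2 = -360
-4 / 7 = -0.57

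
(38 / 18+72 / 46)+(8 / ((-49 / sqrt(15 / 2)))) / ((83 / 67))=761 / 207- 268* sqrt(30) / 4067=3.32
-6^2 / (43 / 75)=-2700 / 43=-62.79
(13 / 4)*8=26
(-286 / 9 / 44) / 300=-13 / 5400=-0.00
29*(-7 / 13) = -203 / 13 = -15.62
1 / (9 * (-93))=-1 / 837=-0.00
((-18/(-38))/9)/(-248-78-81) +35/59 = 270596/456247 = 0.59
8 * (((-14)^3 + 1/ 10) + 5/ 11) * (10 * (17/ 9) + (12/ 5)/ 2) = -121248096/ 275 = -440902.17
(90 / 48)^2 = 225 / 64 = 3.52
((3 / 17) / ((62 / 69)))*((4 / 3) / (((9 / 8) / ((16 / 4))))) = 1472 / 1581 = 0.93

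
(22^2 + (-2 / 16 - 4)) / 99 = 349 / 72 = 4.85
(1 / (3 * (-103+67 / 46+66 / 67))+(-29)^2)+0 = 781927601 / 929763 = 841.00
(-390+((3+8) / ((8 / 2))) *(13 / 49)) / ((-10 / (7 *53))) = 4043741 / 280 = 14441.93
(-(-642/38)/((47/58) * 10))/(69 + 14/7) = 0.03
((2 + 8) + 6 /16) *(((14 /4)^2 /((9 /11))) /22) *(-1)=-4067 /576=-7.06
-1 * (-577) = 577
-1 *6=-6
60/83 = 0.72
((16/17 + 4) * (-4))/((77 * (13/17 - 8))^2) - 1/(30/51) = -1.70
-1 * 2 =-2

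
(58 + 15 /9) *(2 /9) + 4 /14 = 2560 /189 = 13.54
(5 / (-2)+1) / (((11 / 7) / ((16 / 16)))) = -21 / 22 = -0.95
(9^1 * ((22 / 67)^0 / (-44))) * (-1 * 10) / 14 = 45 / 308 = 0.15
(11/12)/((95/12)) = 11/95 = 0.12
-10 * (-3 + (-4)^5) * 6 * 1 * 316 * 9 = 175247280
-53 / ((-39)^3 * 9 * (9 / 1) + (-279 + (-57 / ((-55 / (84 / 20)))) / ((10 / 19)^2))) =1457500 / 132140312883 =0.00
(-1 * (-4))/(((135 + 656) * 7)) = 4/5537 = 0.00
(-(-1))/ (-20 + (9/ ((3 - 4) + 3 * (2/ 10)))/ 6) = -4/ 95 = -0.04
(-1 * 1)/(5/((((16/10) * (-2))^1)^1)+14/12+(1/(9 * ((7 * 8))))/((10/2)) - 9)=0.11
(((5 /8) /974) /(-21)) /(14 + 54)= -5 /11126976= -0.00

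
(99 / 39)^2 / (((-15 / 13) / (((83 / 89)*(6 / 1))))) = -31.25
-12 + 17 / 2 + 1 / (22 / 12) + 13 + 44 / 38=4683 / 418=11.20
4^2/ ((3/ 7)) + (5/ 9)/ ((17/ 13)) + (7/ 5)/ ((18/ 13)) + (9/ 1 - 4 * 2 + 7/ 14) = 30806/ 765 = 40.27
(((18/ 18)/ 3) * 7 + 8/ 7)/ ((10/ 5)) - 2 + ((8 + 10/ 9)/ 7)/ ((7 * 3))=-529/ 2646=-0.20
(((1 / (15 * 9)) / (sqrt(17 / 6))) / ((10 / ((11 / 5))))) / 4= 11 * sqrt(102) / 459000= 0.00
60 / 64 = 15 / 16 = 0.94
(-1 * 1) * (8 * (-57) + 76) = 380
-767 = -767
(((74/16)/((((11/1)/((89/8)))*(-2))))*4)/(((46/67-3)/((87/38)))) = 19194897/2073280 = 9.26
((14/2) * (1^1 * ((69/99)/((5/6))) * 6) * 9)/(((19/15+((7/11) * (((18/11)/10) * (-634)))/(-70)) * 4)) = 35.77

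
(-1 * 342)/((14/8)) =-1368/7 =-195.43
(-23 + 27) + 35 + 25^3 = 15664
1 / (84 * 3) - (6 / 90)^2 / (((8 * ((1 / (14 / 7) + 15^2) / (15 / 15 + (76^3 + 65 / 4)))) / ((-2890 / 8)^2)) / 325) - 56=-111217773307493 / 2424576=-45871019.64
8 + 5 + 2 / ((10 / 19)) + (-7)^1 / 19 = 1561 / 95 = 16.43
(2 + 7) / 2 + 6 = 21 / 2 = 10.50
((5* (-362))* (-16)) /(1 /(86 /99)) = 2490560 /99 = 25157.17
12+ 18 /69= 282 /23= 12.26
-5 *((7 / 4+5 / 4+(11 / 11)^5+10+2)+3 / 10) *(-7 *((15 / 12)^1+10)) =51345 / 8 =6418.12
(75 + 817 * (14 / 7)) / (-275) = -1709 / 275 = -6.21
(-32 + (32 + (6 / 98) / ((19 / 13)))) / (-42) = -13 / 13034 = -0.00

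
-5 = -5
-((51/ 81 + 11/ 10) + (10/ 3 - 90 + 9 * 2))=18073/ 270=66.94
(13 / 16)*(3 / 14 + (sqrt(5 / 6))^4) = 2977 / 4032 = 0.74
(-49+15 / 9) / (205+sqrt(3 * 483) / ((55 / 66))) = -0.19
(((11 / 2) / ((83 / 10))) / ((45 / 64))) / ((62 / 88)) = 30976 / 23157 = 1.34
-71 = -71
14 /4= 7 /2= 3.50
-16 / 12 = -4 / 3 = -1.33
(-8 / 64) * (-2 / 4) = 1 / 16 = 0.06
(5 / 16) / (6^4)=5 / 20736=0.00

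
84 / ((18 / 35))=163.33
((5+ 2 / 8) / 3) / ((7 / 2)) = 1 / 2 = 0.50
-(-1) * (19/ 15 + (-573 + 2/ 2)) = -570.73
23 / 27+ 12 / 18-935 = -25204 / 27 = -933.48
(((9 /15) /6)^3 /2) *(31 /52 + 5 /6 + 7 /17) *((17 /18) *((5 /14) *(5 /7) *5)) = 4883 /4402944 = 0.00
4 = 4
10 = 10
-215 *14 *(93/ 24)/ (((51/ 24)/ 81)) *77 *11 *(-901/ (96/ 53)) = 2997071524755/ 16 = 187316970297.19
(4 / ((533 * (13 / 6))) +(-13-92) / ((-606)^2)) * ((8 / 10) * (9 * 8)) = 64688952 / 353413645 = 0.18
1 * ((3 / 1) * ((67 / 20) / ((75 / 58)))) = 1943 / 250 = 7.77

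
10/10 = 1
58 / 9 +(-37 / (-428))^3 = 4547815493 / 705624768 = 6.45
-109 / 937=-0.12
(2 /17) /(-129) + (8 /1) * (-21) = -368426 /2193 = -168.00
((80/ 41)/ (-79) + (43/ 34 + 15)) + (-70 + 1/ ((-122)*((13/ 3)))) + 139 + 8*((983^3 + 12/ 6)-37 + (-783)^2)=332019668220192564/ 43664959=7603801213.24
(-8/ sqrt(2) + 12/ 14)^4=2798608/ 2401 - 153984 * sqrt(2)/ 343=530.71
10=10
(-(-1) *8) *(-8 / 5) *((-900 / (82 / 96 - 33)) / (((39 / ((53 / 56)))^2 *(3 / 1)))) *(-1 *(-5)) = -0.35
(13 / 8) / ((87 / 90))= 195 / 116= 1.68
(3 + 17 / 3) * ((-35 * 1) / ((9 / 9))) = -910 / 3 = -303.33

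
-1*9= -9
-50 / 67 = -0.75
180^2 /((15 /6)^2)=5184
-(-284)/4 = 71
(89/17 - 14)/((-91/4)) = 596/1547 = 0.39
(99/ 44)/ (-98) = -9/ 392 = -0.02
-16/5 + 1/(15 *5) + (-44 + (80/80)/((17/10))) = -59413/1275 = -46.60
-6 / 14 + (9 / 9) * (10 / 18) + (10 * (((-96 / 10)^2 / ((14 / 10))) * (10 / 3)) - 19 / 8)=1104787 / 504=2192.04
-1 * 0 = 0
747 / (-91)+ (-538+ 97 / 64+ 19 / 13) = -3163781 / 5824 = -543.23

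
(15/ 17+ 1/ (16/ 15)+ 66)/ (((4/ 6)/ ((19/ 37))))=1051479/ 20128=52.24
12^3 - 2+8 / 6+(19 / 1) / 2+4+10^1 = 10505 / 6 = 1750.83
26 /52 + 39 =79 /2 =39.50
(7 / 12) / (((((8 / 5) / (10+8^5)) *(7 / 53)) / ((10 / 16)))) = 7238475 / 128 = 56550.59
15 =15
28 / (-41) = -28 / 41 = -0.68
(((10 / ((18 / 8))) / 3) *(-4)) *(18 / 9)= -320 / 27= -11.85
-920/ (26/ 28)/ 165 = -2576/ 429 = -6.00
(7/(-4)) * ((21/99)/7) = -7/132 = -0.05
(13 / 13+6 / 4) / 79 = 5 / 158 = 0.03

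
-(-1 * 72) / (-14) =-36 / 7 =-5.14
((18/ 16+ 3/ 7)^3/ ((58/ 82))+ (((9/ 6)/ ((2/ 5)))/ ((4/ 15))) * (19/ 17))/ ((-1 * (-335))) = 62749179/ 1000133120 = 0.06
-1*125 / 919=-125 / 919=-0.14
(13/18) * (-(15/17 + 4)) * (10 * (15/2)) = -264.46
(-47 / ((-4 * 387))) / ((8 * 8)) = 47 / 99072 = 0.00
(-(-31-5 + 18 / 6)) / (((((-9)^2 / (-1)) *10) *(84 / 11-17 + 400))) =-121 / 1160190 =-0.00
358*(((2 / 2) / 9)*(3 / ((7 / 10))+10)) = 35800 / 63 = 568.25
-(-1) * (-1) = -1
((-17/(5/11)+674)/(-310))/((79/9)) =-28647/122450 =-0.23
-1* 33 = -33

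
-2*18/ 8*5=-45/ 2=-22.50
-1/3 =-0.33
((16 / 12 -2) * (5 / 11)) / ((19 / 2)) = -20 / 627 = -0.03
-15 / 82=-0.18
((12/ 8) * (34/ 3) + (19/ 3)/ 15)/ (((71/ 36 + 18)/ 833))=2612288/ 3595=726.64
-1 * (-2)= 2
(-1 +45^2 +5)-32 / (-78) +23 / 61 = 4828864 / 2379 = 2029.79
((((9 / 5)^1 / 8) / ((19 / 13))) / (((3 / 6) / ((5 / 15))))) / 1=39 / 380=0.10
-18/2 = -9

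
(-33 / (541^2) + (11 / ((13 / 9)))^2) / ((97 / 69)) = 197930702376 / 4797919633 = 41.25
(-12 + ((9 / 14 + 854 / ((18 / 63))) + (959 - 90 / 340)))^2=219425728041 / 14161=15495072.95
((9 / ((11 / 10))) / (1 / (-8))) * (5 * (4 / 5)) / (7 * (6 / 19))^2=-28880 / 539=-53.58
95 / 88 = 1.08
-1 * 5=-5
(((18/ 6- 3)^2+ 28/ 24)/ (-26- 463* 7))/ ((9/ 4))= -14/ 88209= -0.00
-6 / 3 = -2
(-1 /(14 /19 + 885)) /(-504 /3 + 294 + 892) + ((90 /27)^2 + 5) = 2484128519 /154187298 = 16.11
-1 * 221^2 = -48841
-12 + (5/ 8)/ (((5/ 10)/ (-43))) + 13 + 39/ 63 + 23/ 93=-45035/ 868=-51.88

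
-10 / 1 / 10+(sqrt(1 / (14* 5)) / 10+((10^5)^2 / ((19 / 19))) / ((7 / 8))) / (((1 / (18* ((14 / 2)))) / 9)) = 81* sqrt(70) / 50+12959999999999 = 12960000000012.55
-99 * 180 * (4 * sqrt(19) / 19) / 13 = -71280 * sqrt(19) / 247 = -1257.90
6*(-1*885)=-5310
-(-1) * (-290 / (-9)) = 290 / 9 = 32.22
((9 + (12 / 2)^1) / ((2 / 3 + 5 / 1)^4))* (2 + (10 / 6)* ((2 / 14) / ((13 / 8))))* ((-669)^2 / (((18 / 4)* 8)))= 5901091785 / 15200822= 388.21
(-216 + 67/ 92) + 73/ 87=-1716319/ 8004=-214.43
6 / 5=1.20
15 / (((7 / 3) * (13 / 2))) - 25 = -2185 / 91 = -24.01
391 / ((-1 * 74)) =-391 / 74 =-5.28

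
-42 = -42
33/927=11/309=0.04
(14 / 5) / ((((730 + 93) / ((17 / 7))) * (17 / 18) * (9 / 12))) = 48 / 4115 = 0.01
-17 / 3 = -5.67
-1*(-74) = 74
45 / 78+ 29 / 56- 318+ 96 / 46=-5271317 / 16744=-314.82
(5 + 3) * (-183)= -1464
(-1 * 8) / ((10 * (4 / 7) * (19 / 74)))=-518 / 95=-5.45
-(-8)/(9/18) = 16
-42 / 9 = -14 / 3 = -4.67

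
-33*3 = -99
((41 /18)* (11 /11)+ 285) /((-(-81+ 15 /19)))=98249 /27432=3.58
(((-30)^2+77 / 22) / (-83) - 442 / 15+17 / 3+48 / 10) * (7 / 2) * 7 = -243089 / 332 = -732.20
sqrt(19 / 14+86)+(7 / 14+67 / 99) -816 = -161335 / 198+sqrt(17122) / 14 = -805.48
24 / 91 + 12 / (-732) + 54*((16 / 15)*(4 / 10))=3231701 / 138775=23.29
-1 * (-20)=20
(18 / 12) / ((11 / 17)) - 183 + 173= -169 / 22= -7.68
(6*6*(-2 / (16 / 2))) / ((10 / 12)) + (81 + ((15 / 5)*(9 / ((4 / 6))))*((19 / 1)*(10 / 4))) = 39879 / 20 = 1993.95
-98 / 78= -49 / 39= -1.26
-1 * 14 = -14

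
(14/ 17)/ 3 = 0.27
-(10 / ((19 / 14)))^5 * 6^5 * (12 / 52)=-1254635827200000 / 32189287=-38976813.22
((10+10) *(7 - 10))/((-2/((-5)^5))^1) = -93750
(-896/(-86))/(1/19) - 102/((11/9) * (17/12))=65768/473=139.04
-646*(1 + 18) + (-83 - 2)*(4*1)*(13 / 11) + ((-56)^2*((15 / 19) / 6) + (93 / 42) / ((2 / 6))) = -35862647 / 2926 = -12256.54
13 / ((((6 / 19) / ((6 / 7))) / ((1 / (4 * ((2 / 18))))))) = 2223 / 28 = 79.39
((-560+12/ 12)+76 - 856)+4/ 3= -4013/ 3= -1337.67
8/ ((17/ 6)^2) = 288/ 289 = 1.00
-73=-73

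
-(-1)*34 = 34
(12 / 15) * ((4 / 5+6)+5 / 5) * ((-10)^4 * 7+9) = 10921404 / 25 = 436856.16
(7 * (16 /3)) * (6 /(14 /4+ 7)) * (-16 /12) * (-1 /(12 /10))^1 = 640 /27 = 23.70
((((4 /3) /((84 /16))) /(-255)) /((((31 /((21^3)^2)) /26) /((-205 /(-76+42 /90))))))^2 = 13478601122748142617600 /356517662281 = 37806264734.58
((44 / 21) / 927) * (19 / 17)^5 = 108948356 / 27640356219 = 0.00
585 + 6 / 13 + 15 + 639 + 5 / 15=1239.79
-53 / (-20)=53 / 20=2.65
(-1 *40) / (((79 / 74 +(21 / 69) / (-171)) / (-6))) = 69850080 / 310189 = 225.19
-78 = -78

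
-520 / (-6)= 260 / 3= 86.67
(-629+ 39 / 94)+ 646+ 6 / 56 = 17.52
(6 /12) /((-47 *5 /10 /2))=-2 /47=-0.04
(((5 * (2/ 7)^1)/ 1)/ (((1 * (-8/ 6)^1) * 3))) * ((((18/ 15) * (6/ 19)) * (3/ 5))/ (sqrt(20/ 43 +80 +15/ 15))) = -54 * sqrt(150629)/ 2329495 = -0.01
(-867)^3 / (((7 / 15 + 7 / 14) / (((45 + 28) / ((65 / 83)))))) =-23692423952502 / 377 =-62844625868.71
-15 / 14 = -1.07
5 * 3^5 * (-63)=-76545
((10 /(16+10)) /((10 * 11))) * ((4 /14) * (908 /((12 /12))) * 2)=1816 /1001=1.81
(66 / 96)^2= 121 / 256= 0.47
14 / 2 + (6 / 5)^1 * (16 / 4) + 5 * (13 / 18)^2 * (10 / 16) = 174053 / 12960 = 13.43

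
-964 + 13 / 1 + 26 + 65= -860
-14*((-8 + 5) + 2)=14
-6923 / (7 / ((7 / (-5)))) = 6923 / 5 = 1384.60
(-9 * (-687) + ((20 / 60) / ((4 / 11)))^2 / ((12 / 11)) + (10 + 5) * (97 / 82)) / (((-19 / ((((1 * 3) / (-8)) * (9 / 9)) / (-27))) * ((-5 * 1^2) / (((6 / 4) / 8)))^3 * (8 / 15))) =0.00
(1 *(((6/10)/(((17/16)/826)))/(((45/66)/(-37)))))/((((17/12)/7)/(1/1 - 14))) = 11747543808/7225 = 1625957.62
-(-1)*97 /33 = 97 /33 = 2.94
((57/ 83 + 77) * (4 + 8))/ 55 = 77376/ 4565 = 16.95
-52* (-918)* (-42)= -2004912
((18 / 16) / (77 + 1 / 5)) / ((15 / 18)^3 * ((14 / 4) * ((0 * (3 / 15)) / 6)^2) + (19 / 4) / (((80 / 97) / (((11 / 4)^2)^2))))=230400 / 5207789059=0.00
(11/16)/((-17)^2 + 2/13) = 143/60144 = 0.00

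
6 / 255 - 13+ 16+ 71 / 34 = 869 / 170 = 5.11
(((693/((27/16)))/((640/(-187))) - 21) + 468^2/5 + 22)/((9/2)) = 5242297/540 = 9707.96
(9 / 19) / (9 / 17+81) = 17 / 2926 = 0.01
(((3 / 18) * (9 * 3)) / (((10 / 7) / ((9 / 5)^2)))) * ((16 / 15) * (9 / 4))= 15309 / 625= 24.49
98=98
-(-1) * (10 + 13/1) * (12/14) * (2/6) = 46/7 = 6.57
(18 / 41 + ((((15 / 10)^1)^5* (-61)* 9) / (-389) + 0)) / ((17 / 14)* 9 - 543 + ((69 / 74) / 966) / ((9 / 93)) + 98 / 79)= -349499517633 / 16629515632168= -0.02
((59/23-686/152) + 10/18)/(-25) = 4381/78660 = 0.06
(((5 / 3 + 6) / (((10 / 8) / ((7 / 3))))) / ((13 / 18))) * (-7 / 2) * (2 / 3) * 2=-18032 / 195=-92.47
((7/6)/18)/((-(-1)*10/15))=7/72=0.10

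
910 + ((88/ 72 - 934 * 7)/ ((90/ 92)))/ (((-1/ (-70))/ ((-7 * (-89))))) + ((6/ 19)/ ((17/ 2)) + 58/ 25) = -190599306363896/ 654075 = -291402830.51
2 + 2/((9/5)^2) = 212/81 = 2.62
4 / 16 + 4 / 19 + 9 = 719 / 76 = 9.46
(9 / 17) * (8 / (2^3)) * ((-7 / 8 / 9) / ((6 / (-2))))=7 / 408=0.02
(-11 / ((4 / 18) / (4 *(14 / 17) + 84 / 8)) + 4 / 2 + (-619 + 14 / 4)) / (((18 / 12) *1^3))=-29383 / 34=-864.21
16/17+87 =1495/17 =87.94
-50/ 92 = -25/ 46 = -0.54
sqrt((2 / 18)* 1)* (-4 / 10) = -2 / 15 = -0.13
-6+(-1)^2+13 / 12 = -47 / 12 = -3.92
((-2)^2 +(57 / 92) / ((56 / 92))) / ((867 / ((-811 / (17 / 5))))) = -1139455 / 825384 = -1.38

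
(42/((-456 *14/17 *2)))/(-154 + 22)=17/40128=0.00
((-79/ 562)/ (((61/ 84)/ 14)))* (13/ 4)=-150969/ 17141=-8.81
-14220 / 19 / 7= -14220 / 133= -106.92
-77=-77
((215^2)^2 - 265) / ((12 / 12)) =2136750360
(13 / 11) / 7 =13 / 77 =0.17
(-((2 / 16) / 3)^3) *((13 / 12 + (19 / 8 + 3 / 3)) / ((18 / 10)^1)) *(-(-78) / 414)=-6955 / 206032896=-0.00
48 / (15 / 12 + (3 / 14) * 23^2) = 1344 / 3209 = 0.42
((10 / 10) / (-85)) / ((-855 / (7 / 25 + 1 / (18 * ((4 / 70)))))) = 1127 / 65407500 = 0.00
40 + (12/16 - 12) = 115/4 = 28.75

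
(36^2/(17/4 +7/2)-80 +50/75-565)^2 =1968785641/8649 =227631.59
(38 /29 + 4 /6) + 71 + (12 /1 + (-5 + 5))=7393 /87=84.98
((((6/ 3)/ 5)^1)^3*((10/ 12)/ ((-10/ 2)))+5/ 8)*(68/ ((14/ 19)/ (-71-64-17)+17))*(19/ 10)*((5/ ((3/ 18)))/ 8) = 2215457/ 126500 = 17.51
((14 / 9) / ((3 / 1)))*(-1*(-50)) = 700 / 27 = 25.93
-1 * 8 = -8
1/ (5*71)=1/ 355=0.00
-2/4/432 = -0.00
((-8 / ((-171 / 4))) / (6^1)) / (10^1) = 8 / 2565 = 0.00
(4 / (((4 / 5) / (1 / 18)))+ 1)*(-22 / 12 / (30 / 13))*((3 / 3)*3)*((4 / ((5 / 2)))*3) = -3289 / 225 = -14.62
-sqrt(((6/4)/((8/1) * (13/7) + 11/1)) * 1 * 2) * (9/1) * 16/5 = -144 * sqrt(3801)/905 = -9.81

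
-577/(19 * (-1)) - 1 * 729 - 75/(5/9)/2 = -29113/38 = -766.13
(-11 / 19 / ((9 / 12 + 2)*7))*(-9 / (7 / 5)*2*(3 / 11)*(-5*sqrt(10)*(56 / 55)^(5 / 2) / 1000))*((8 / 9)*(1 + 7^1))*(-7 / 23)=344064*sqrt(77) / 799764625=0.00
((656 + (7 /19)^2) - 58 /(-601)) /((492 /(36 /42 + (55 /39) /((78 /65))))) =473972377187 /174848002056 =2.71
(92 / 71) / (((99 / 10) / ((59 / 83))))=54280 / 583407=0.09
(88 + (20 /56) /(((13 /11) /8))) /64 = 2057 /1456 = 1.41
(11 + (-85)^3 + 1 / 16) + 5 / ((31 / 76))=-304594433 / 496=-614101.68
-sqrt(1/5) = -sqrt(5)/5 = -0.45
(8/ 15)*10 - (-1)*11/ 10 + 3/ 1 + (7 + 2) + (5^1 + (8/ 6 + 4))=863/ 30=28.77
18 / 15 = 6 / 5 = 1.20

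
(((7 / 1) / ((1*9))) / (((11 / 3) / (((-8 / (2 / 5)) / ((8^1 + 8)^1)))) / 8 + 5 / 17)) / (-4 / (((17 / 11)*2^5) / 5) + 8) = -161840 / 114663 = -1.41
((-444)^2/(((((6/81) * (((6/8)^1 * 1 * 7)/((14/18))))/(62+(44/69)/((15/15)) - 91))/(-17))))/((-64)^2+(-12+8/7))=2550534616/54809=46534.96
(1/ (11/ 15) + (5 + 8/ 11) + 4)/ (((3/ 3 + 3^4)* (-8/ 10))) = -305/ 1804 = -0.17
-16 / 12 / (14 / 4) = -8 / 21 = -0.38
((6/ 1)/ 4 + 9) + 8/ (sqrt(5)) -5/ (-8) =8 * sqrt(5)/ 5 + 89/ 8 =14.70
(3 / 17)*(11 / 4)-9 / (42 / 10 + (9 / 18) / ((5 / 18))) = -69 / 68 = -1.01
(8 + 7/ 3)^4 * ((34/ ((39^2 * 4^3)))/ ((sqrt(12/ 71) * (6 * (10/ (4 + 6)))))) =15699857 * sqrt(213)/ 141927552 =1.61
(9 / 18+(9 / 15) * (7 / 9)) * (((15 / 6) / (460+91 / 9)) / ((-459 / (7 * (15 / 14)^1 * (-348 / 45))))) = 841 / 1294686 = 0.00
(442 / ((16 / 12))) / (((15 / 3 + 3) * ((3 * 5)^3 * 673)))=221 / 12114000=0.00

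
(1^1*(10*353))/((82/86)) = 151790/41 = 3702.20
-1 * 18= -18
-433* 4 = -1732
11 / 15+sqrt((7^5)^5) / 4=11 / 15+13841287201 *sqrt(7) / 4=9155150940.45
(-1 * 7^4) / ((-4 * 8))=2401 / 32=75.03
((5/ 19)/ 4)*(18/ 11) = 45/ 418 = 0.11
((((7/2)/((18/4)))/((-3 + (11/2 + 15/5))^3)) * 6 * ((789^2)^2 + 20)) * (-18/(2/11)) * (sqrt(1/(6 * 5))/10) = -10850907072908 * sqrt(30)/3025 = -19647228341.24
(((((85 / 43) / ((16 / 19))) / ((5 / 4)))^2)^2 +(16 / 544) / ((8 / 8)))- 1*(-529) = 8056265803233 / 14878621952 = 541.47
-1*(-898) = 898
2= 2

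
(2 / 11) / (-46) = -1 / 253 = -0.00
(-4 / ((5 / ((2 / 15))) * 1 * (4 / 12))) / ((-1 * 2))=4 / 25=0.16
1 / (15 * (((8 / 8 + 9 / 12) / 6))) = 8 / 35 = 0.23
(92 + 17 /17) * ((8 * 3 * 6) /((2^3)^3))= 837 /32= 26.16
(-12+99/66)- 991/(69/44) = -88657/138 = -642.44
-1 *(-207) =207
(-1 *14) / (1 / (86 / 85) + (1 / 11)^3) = -1602524 / 113221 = -14.15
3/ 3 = 1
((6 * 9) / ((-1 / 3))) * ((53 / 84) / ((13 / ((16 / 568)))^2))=-0.00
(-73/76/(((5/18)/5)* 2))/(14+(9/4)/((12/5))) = -2628/4541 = -0.58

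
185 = 185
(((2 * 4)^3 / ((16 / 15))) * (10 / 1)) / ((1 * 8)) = 600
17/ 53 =0.32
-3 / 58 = -0.05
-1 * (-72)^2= -5184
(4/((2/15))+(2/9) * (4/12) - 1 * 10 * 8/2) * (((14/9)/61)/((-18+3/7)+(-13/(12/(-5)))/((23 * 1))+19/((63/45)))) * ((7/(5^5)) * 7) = 16914016/16042809375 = 0.00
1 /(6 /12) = 2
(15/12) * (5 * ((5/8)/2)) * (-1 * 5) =-625/64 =-9.77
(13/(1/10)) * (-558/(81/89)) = -717340/9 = -79704.44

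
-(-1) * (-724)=-724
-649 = -649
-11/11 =-1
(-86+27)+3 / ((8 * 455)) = -214757 / 3640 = -59.00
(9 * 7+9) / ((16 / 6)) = 27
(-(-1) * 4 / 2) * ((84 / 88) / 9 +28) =1855 / 33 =56.21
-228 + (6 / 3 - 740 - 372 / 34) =-976.94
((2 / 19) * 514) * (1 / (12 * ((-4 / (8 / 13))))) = -514 / 741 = -0.69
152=152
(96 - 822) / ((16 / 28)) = -2541 / 2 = -1270.50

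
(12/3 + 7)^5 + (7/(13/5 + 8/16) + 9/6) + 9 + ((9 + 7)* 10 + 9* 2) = 9996989/62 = 161241.76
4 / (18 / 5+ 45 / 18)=40 / 61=0.66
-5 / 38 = -0.13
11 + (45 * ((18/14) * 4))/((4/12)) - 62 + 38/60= 135223/210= 643.92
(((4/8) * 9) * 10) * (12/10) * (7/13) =378/13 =29.08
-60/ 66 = -10/ 11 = -0.91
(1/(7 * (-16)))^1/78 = -1/8736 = -0.00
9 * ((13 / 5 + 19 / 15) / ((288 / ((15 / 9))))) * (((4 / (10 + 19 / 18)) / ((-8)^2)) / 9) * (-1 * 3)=-29 / 76416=-0.00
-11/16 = -0.69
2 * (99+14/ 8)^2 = 162409/ 8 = 20301.12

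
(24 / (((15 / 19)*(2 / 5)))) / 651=0.12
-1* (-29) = 29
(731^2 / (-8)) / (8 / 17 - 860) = 9084137 / 116896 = 77.71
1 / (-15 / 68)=-68 / 15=-4.53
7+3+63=73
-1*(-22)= 22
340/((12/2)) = 170/3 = 56.67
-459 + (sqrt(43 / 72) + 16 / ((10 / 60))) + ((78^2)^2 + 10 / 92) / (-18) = -1702993145 / 828 + sqrt(86) / 12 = -2056754.23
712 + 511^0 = 713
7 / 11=0.64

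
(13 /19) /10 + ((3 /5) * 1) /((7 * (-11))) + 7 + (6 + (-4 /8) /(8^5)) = 6261203821 /479395840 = 13.06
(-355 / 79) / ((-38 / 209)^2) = -42955 / 316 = -135.93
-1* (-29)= 29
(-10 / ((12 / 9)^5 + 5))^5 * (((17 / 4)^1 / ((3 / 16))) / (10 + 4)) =-960260424035400000 / 393884152603726393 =-2.44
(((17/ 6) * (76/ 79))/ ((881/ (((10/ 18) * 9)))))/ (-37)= -3230/ 7725489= -0.00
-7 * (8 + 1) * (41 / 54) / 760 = -287 / 4560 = -0.06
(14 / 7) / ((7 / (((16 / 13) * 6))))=192 / 91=2.11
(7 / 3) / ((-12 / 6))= -7 / 6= -1.17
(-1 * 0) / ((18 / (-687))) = 0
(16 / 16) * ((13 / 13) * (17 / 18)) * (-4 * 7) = -238 / 9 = -26.44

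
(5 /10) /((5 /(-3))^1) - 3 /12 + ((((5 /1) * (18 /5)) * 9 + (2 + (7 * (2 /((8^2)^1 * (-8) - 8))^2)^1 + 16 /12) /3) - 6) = 95251801 /608400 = 156.56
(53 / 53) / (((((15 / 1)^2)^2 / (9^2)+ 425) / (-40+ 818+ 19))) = 797 / 1050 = 0.76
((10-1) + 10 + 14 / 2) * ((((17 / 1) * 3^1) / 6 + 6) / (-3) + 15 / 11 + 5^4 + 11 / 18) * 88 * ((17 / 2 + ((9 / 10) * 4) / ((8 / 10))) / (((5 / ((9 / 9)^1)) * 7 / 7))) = 166544768 / 45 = 3700994.84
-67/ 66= -1.02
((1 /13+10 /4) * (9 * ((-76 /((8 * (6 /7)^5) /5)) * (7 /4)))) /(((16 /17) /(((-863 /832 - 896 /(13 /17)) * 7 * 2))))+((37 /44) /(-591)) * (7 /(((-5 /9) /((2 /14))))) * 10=62804746558038549217 /864028459008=72688284.63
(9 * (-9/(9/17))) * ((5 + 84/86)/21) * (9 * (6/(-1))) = 707778/301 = 2351.42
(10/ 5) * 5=10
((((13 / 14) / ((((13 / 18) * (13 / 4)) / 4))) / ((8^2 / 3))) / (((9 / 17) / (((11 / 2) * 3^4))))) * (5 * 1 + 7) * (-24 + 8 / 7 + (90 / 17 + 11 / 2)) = -23022549 / 2548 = -9035.54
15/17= 0.88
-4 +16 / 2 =4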